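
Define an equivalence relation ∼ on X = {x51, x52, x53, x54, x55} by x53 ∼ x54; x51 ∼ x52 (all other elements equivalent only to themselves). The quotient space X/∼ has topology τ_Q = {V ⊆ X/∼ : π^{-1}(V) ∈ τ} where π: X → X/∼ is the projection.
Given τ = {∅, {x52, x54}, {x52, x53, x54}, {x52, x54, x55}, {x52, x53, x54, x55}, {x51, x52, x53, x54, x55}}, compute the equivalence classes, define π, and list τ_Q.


X/∼ = {[x51=x52], [x53=x54], [x55]}; |τ_Q| = 2.

Equivalence classes: [x51=x52], [x53=x54], [x55].
Quotient map π: X → X/∼ sends x51 ↦ [x51=x52], x52 ↦ [x51=x52], x53 ↦ [x53=x54], x54 ↦ [x53=x54], x55 ↦ [x55].
For each subset V ⊆ X/∼, compute π^{-1}(V) ⊆ X and check whether π^{-1}(V) ∈ τ. V is open in τ_Q iff π^{-1}(V) ∈ τ.
  V = {}: π^{-1}(V) = ∅ ∈ τ ✓.
  V = {[x51=x52]}: π^{-1}(V) = {x51, x52} ∉ τ ✗.
  V = {[x53=x54]}: π^{-1}(V) = {x53, x54} ∉ τ ✗.
  V = {[x51=x52], [x53=x54]}: π^{-1}(V) = {x51, x52, x53, x54} ∉ τ ✗.
  V = {[x55]}: π^{-1}(V) = {x55} ∉ τ ✗.
  V = {[x51=x52], [x55]}: π^{-1}(V) = {x51, x52, x55} ∉ τ ✗.
  V = {[x53=x54], [x55]}: π^{-1}(V) = {x53, x54, x55} ∉ τ ✗.
  V = {[x51=x52], [x53=x54], [x55]}: π^{-1}(V) = {x51, x52, x53, x54, x55} ∈ τ ✓.
Open sets in the quotient: τ_Q = {{}, {[x51=x52], [x53=x54], [x55]}} (2 elements).


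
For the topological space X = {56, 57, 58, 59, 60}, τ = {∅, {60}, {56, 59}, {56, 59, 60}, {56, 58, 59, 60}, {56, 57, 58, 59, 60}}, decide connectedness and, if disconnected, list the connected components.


(X, τ) is connected.

Find clopen sets (U ∈ τ with X ∖ U ∈ τ):
  U = ∅, X ∖ U = {56, 57, 58, 59, 60} — both open, so U is clopen.
  U = {56, 57, 58, 59, 60}, X ∖ U = ∅ — both open, so U is clopen.
Only trivial clopens (∅ and X) exist, so (X, τ) is connected.
Compute connected components by grouping points that agree on all clopens:
  component: {56, 57, 58, 59, 60}


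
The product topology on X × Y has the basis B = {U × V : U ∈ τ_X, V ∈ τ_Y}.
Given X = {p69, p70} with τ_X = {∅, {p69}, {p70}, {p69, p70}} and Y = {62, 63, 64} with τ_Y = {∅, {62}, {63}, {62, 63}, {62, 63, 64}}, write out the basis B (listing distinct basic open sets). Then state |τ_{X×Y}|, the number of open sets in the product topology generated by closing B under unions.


Basis B = {∅ × ∅, {p69} × {62}, {p69} × {63}, {p70} × {62}, {p70} × {63}, {p69} × {62, 63}, {p69, p70} × {62}, {p69, p70} × {63}, {p70} × {62, 63}, {p69} × {62, 63, 64}, {p70} × {62, 63, 64}, {p69, p70} × {62, 63}, {p69, p70} × {62, 63, 64}}; |τ_{X×Y}| = 25.

Enumerate products U × V with U ∈ τ_X, V ∈ τ_Y (deduplicated):
  ∅ × ∅ = {} (∅)
  {p69} × {62} = {(p69,62)}
  {p69} × {63} = {(p69,63)}
  {p70} × {62} = {(p70,62)}
  {p70} × {63} = {(p70,63)}
  {p69} × {62, 63} = {(p69,62), (p69,63)}
  {p69, p70} × {62} = {(p69,62), (p70,62)}
  {p69, p70} × {63} = {(p69,63), (p70,63)}
  {p70} × {62, 63} = {(p70,62), (p70,63)}
  {p69} × {62, 63, 64} = {(p69,62), (p69,63), (p69,64)}
  {p70} × {62, 63, 64} = {(p70,62), (p70,63), (p70,64)}
  {p69, p70} × {62, 63} = {(p69,62), (p69,63), (p70,62), (p70,63)}
  {p69, p70} × {62, 63, 64} = {(p69,62), (p69,63), (p69,64), (p70,62), (p70,63), (p70,64)}
These 13 distinct sets form the basis B.
Close under arbitrary unions to get τ_{X×Y}; counting gives |τ_{X×Y}| = 25.


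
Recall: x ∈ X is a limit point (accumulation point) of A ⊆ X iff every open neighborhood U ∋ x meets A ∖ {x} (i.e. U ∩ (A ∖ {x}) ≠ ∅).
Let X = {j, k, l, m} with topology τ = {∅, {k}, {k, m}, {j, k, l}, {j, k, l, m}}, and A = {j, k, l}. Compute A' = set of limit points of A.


A' = {j, l, m}

For each x ∈ X, list the open sets U ∈ τ with x ∈ U, then check whether U ∩ (A ∖ {x}) ≠ ∅ for every such U.
  x = j: opens ∋ x are {j, k, l}, {j, k, l, m}; each meets A ∖ {j}, so x IS a limit point.
  x = k: open {k} ∋ x has {k} ∩ (A ∖ {k}) = ∅, so x is NOT a limit point.
  x = l: opens ∋ x are {j, k, l}, {j, k, l, m}; each meets A ∖ {l}, so x IS a limit point.
  x = m: opens ∋ x are {k, m}, {j, k, l, m}; each meets A ∖ {m}, so x IS a limit point.
Collecting: A' = {j, l, m}.


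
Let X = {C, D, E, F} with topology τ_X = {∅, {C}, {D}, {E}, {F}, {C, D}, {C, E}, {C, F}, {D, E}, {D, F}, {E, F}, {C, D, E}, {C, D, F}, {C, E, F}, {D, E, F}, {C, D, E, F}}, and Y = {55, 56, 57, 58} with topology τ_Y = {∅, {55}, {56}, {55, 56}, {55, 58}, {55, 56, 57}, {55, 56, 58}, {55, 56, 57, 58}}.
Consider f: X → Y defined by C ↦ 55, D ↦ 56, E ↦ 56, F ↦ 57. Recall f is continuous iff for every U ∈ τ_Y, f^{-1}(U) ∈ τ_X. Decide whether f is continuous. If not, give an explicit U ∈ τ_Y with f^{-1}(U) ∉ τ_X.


f IS continuous.

Compute f^{-1}(U) for each U ∈ τ_Y:
  U = ∅: f^{-1}(U) = ∅ ∈ τ_X ✓.
  U = {55}: f^{-1}(U) = {C} ∈ τ_X ✓.
  U = {56}: f^{-1}(U) = {D, E} ∈ τ_X ✓.
  U = {55, 56}: f^{-1}(U) = {C, D, E} ∈ τ_X ✓.
  U = {55, 58}: f^{-1}(U) = {C} ∈ τ_X ✓.
  U = {55, 56, 57}: f^{-1}(U) = {C, D, E, F} ∈ τ_X ✓.
  U = {55, 56, 58}: f^{-1}(U) = {C, D, E} ∈ τ_X ✓.
  U = {55, 56, 57, 58}: f^{-1}(U) = {C, D, E, F} ∈ τ_X ✓.
Every preimage lies in τ_X, so f IS continuous.


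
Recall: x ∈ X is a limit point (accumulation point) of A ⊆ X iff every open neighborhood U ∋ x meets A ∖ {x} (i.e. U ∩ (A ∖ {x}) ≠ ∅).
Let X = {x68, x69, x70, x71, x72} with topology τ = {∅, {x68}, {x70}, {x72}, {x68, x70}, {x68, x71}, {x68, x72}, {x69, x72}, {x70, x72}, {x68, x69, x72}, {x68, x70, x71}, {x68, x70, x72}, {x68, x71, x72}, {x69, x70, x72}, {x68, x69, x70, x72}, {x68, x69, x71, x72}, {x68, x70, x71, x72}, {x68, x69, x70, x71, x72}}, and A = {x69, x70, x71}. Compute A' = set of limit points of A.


A' = ∅

For each x ∈ X, list the open sets U ∈ τ with x ∈ U, then check whether U ∩ (A ∖ {x}) ≠ ∅ for every such U.
  x = x68: open {x68} ∋ x has {x68} ∩ (A ∖ {x68}) = ∅, so x is NOT a limit point.
  x = x69: open {x69, x72} ∋ x has {x69, x72} ∩ (A ∖ {x69}) = ∅, so x is NOT a limit point.
  x = x70: open {x70} ∋ x has {x70} ∩ (A ∖ {x70}) = ∅, so x is NOT a limit point.
  x = x71: open {x68, x71} ∋ x has {x68, x71} ∩ (A ∖ {x71}) = ∅, so x is NOT a limit point.
  x = x72: open {x72} ∋ x has {x72} ∩ (A ∖ {x72}) = ∅, so x is NOT a limit point.
Collecting: A' = ∅.


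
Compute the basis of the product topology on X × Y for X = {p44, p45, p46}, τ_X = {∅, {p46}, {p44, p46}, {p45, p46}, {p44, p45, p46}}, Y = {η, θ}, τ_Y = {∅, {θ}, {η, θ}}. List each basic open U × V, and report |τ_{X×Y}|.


Basis B = {∅ × ∅, {p46} × {θ}, {p44, p46} × {θ}, {p45, p46} × {θ}, {p46} × {η, θ}, {p44, p45, p46} × {θ}, {p44, p46} × {η, θ}, {p45, p46} × {η, θ}, {p44, p45, p46} × {η, θ}}; |τ_{X×Y}| = 14.

Enumerate products U × V with U ∈ τ_X, V ∈ τ_Y (deduplicated):
  ∅ × ∅ = {} (∅)
  {p46} × {θ} = {(p46,θ)}
  {p44, p46} × {θ} = {(p44,θ), (p46,θ)}
  {p45, p46} × {θ} = {(p45,θ), (p46,θ)}
  {p46} × {η, θ} = {(p46,η), (p46,θ)}
  {p44, p45, p46} × {θ} = {(p44,θ), (p45,θ), (p46,θ)}
  {p44, p46} × {η, θ} = {(p44,η), (p44,θ), (p46,η), (p46,θ)}
  {p45, p46} × {η, θ} = {(p45,η), (p45,θ), (p46,η), (p46,θ)}
  {p44, p45, p46} × {η, θ} = {(p44,η), (p44,θ), (p45,η), (p45,θ), (p46,η), (p46,θ)}
These 9 distinct sets form the basis B.
Close under arbitrary unions to get τ_{X×Y}; counting gives |τ_{X×Y}| = 14.


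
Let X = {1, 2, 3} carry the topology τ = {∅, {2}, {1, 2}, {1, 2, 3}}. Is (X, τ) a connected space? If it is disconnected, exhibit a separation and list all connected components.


(X, τ) is connected.

Find clopen sets (U ∈ τ with X ∖ U ∈ τ):
  U = ∅, X ∖ U = {1, 2, 3} — both open, so U is clopen.
  U = {1, 2, 3}, X ∖ U = ∅ — both open, so U is clopen.
Only trivial clopens (∅ and X) exist, so (X, τ) is connected.
Compute connected components by grouping points that agree on all clopens:
  component: {1, 2, 3}


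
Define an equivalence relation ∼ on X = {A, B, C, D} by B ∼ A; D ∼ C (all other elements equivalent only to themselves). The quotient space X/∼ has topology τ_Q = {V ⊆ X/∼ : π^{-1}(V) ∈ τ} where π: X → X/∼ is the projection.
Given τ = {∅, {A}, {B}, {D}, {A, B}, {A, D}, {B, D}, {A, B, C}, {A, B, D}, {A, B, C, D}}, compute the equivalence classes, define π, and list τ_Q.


X/∼ = {[A=B], [C=D]}; |τ_Q| = 3.

Equivalence classes: [A=B], [C=D].
Quotient map π: X → X/∼ sends A ↦ [A=B], B ↦ [A=B], C ↦ [C=D], D ↦ [C=D].
For each subset V ⊆ X/∼, compute π^{-1}(V) ⊆ X and check whether π^{-1}(V) ∈ τ. V is open in τ_Q iff π^{-1}(V) ∈ τ.
  V = {}: π^{-1}(V) = ∅ ∈ τ ✓.
  V = {[A=B]}: π^{-1}(V) = {A, B} ∈ τ ✓.
  V = {[C=D]}: π^{-1}(V) = {C, D} ∉ τ ✗.
  V = {[A=B], [C=D]}: π^{-1}(V) = {A, B, C, D} ∈ τ ✓.
Open sets in the quotient: τ_Q = {{}, {[A=B]}, {[A=B], [C=D]}} (3 elements).


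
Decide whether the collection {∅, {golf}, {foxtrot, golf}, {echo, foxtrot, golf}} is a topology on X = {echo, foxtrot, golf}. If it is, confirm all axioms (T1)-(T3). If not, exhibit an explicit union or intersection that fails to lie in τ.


τ IS a topology on X.

Axiom (T1): ∅ ∈ τ? Yes; X ∈ τ? Yes.
Axiom (T2/T3): check pairwise unions and intersections of members of τ.
All pairwise intersections and unions checked — each lies in τ. Therefore τ satisfies (T1), (T2), (T3): it IS a topology on X.


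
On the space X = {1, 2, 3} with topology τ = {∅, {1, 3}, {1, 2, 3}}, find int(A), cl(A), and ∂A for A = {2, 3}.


int(A) = ∅, cl(A) = {1, 2, 3}, ∂A = {1, 2, 3}.

Closed sets in (X, τ) are complements of opens:
  closed(X, τ) = {∅, {2}, {1, 2, 3}}.
int(A) = ⋃ {U ∈ τ : U ⊆ A}. Opens contained in A: ∅.
Taking the union of these: int(A) = ∅.
cl(A) = ⋂ {C closed : A ⊆ C}. Closed sets containing A: {1, 2, 3}.
Intersecting these: cl(A) = {1, 2, 3}.
∂A = cl(A) ∖ int(A) = {1, 2, 3} ∖ ∅ = {1, 2, 3}.


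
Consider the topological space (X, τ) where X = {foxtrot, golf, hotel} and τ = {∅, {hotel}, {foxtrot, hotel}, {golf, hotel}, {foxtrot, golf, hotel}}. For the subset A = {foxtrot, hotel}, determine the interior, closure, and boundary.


int(A) = {foxtrot, hotel}, cl(A) = {foxtrot, golf, hotel}, ∂A = {golf}.

Closed sets in (X, τ) are complements of opens:
  closed(X, τ) = {∅, {foxtrot}, {golf}, {foxtrot, golf}, {foxtrot, golf, hotel}}.
int(A) = ⋃ {U ∈ τ : U ⊆ A}. Opens contained in A: ∅, {hotel}, {foxtrot, hotel}.
Taking the union of these: int(A) = {foxtrot, hotel}.
cl(A) = ⋂ {C closed : A ⊆ C}. Closed sets containing A: {foxtrot, golf, hotel}.
Intersecting these: cl(A) = {foxtrot, golf, hotel}.
∂A = cl(A) ∖ int(A) = {foxtrot, golf, hotel} ∖ {foxtrot, hotel} = {golf}.


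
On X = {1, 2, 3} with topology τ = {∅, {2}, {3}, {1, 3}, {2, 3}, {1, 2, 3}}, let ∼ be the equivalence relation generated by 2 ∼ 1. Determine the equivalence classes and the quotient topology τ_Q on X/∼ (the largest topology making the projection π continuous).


X/∼ = {[1=2], [3]}; |τ_Q| = 3.

Equivalence classes: [1=2], [3].
Quotient map π: X → X/∼ sends 1 ↦ [1=2], 2 ↦ [1=2], 3 ↦ [3].
For each subset V ⊆ X/∼, compute π^{-1}(V) ⊆ X and check whether π^{-1}(V) ∈ τ. V is open in τ_Q iff π^{-1}(V) ∈ τ.
  V = {}: π^{-1}(V) = ∅ ∈ τ ✓.
  V = {[1=2]}: π^{-1}(V) = {1, 2} ∉ τ ✗.
  V = {[3]}: π^{-1}(V) = {3} ∈ τ ✓.
  V = {[1=2], [3]}: π^{-1}(V) = {1, 2, 3} ∈ τ ✓.
Open sets in the quotient: τ_Q = {{}, {[3]}, {[1=2], [3]}} (3 elements).


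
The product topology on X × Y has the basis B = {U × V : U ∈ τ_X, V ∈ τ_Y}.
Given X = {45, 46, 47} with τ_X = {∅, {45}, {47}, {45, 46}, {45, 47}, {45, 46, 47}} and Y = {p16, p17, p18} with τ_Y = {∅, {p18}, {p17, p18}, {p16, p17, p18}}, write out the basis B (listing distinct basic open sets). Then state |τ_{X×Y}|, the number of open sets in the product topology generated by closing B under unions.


Basis B = {∅ × ∅, {45} × {p18}, {47} × {p18}, {45} × {p17, p18}, {45, 46} × {p18}, {45, 47} × {p18}, {47} × {p17, p18}, {45} × {p16, p17, p18}, {45, 46, 47} × {p18}, {47} × {p16, p17, p18}, {45, 46} × {p17, p18}, {45, 47} × {p17, p18}, {45, 46} × {p16, p17, p18}, {45, 47} × {p16, p17, p18}, {45, 46, 47} × {p17, p18}, {45, 46, 47} × {p16, p17, p18}}; |τ_{X×Y}| = 40.

Enumerate products U × V with U ∈ τ_X, V ∈ τ_Y (deduplicated):
  ∅ × ∅ = {} (∅)
  {45} × {p18} = {(45,p18)}
  {47} × {p18} = {(47,p18)}
  {45} × {p17, p18} = {(45,p17), (45,p18)}
  {45, 46} × {p18} = {(45,p18), (46,p18)}
  {45, 47} × {p18} = {(45,p18), (47,p18)}
  {47} × {p17, p18} = {(47,p17), (47,p18)}
  {45} × {p16, p17, p18} = {(45,p16), (45,p17), (45,p18)}
  {45, 46, 47} × {p18} = {(45,p18), (46,p18), (47,p18)}
  {47} × {p16, p17, p18} = {(47,p16), (47,p17), (47,p18)}
  {45, 46} × {p17, p18} = {(45,p17), (45,p18), (46,p17), (46,p18)}
  {45, 47} × {p17, p18} = {(45,p17), (45,p18), (47,p17), (47,p18)}
  {45, 46} × {p16, p17, p18} = {(45,p16), (45,p17), (45,p18), (46,p16), (46,p17), (46,p18)}
  {45, 47} × {p16, p17, p18} = {(45,p16), (45,p17), (45,p18), (47,p16), (47,p17), (47,p18)}
  {45, 46, 47} × {p17, p18} = {(45,p17), (45,p18), (46,p17), (46,p18), (47,p17), (47,p18)}
  {45, 46, 47} × {p16, p17, p18} = {(45,p16), (45,p17), (45,p18), (46,p16), (46,p17), (46,p18), (47,p16), (47,p17), (47,p18)}
These 16 distinct sets form the basis B.
Close under arbitrary unions to get τ_{X×Y}; counting gives |τ_{X×Y}| = 40.


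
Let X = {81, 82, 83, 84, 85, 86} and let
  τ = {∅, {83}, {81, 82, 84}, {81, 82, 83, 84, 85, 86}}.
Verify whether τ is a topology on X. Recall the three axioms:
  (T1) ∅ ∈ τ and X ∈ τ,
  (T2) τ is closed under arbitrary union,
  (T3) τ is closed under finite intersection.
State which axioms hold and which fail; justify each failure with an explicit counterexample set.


τ is NOT a topology on X.

Axiom (T1): ∅ ∈ τ? Yes; X ∈ τ? Yes.
Axiom (T2/T3): check pairwise unions and intersections of members of τ.
Counterexample for (T2): {83} ∪ {81, 82, 84} = {81, 82, 83, 84} ∉ τ. Therefore τ is NOT a topology.


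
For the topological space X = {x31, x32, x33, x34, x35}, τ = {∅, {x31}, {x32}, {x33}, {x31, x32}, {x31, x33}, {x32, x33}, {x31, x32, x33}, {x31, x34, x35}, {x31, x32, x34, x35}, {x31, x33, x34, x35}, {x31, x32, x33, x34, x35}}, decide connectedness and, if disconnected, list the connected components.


(X, τ) is disconnected; components = [{x32}, {x33}, {x31, x34, x35}].

Find clopen sets (U ∈ τ with X ∖ U ∈ τ):
  U = ∅, X ∖ U = {x31, x32, x33, x34, x35} — both open, so U is clopen.
  U = {x32}, X ∖ U = {x31, x33, x34, x35} — both open, so U is clopen.
  U = {x33}, X ∖ U = {x31, x32, x34, x35} — both open, so U is clopen.
  U = {x32, x33}, X ∖ U = {x31, x34, x35} — both open, so U is clopen.
  U = {x31, x34, x35}, X ∖ U = {x32, x33} — both open, so U is clopen.
  U = {x31, x32, x34, x35}, X ∖ U = {x33} — both open, so U is clopen.
  U = {x31, x33, x34, x35}, X ∖ U = {x32} — both open, so U is clopen.
  U = {x31, x32, x33, x34, x35}, X ∖ U = ∅ — both open, so U is clopen.
Nontrivial clopen(s) exist: e.g. {x31, x32, x34, x35}. So (X, τ) is disconnected.
Compute connected components by grouping points that agree on all clopens:
  component: {x32}
  component: {x33}
  component: {x31, x34, x35}


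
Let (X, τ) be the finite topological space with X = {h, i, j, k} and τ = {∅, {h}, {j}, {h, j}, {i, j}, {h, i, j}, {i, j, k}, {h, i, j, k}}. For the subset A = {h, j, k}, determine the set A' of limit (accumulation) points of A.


A' = {i, k}

For each x ∈ X, list the open sets U ∈ τ with x ∈ U, then check whether U ∩ (A ∖ {x}) ≠ ∅ for every such U.
  x = h: open {h} ∋ x has {h} ∩ (A ∖ {h}) = ∅, so x is NOT a limit point.
  x = i: opens ∋ x are {i, j}, {h, i, j}, {i, j, k}, {h, i, j, k}; each meets A ∖ {i}, so x IS a limit point.
  x = j: open {j} ∋ x has {j} ∩ (A ∖ {j}) = ∅, so x is NOT a limit point.
  x = k: opens ∋ x are {i, j, k}, {h, i, j, k}; each meets A ∖ {k}, so x IS a limit point.
Collecting: A' = {i, k}.


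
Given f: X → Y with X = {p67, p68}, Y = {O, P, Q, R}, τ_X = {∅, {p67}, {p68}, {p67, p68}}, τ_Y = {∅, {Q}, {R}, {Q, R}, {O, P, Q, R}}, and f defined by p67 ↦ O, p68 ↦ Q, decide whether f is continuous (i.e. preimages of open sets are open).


f IS continuous.

Compute f^{-1}(U) for each U ∈ τ_Y:
  U = ∅: f^{-1}(U) = ∅ ∈ τ_X ✓.
  U = {Q}: f^{-1}(U) = {p68} ∈ τ_X ✓.
  U = {R}: f^{-1}(U) = ∅ ∈ τ_X ✓.
  U = {Q, R}: f^{-1}(U) = {p68} ∈ τ_X ✓.
  U = {O, P, Q, R}: f^{-1}(U) = {p67, p68} ∈ τ_X ✓.
Every preimage lies in τ_X, so f IS continuous.


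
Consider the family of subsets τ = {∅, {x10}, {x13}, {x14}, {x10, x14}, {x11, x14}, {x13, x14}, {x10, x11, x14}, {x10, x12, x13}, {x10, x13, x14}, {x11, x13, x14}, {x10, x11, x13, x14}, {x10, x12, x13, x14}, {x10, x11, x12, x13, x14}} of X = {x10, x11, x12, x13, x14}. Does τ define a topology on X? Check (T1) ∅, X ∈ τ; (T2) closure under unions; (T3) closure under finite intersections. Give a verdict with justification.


τ is NOT a topology on X.

Axiom (T1): ∅ ∈ τ? Yes; X ∈ τ? Yes.
Axiom (T2/T3): check pairwise unions and intersections of members of τ.
Counterexample for (T2): {x10} ∪ {x13} = {x10, x13} ∉ τ. Therefore τ is NOT a topology.


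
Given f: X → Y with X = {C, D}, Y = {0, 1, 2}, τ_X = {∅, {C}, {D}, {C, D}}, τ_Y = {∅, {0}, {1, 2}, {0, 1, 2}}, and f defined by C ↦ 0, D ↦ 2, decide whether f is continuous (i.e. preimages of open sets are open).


f IS continuous.

Compute f^{-1}(U) for each U ∈ τ_Y:
  U = ∅: f^{-1}(U) = ∅ ∈ τ_X ✓.
  U = {0}: f^{-1}(U) = {C} ∈ τ_X ✓.
  U = {1, 2}: f^{-1}(U) = {D} ∈ τ_X ✓.
  U = {0, 1, 2}: f^{-1}(U) = {C, D} ∈ τ_X ✓.
Every preimage lies in τ_X, so f IS continuous.


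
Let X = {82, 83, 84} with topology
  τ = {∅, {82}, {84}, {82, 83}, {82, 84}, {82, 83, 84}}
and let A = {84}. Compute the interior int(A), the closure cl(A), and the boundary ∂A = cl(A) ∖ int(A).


int(A) = {84}, cl(A) = {84}, ∂A = ∅.

Closed sets in (X, τ) are complements of opens:
  closed(X, τ) = {∅, {83}, {84}, {82, 83}, {83, 84}, {82, 83, 84}}.
int(A) = ⋃ {U ∈ τ : U ⊆ A}. Opens contained in A: ∅, {84}.
Taking the union of these: int(A) = {84}.
cl(A) = ⋂ {C closed : A ⊆ C}. Closed sets containing A: {84}, {83, 84}, {82, 83, 84}.
Intersecting these: cl(A) = {84}.
∂A = cl(A) ∖ int(A) = {84} ∖ {84} = ∅.


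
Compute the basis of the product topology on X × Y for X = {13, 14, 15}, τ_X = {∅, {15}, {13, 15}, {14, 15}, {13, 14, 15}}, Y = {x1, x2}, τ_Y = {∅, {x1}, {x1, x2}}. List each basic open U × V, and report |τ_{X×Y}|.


Basis B = {∅ × ∅, {15} × {x1}, {13, 15} × {x1}, {14, 15} × {x1}, {15} × {x1, x2}, {13, 14, 15} × {x1}, {13, 15} × {x1, x2}, {14, 15} × {x1, x2}, {13, 14, 15} × {x1, x2}}; |τ_{X×Y}| = 14.

Enumerate products U × V with U ∈ τ_X, V ∈ τ_Y (deduplicated):
  ∅ × ∅ = {} (∅)
  {15} × {x1} = {(15,x1)}
  {13, 15} × {x1} = {(13,x1), (15,x1)}
  {14, 15} × {x1} = {(14,x1), (15,x1)}
  {15} × {x1, x2} = {(15,x1), (15,x2)}
  {13, 14, 15} × {x1} = {(13,x1), (14,x1), (15,x1)}
  {13, 15} × {x1, x2} = {(13,x1), (13,x2), (15,x1), (15,x2)}
  {14, 15} × {x1, x2} = {(14,x1), (14,x2), (15,x1), (15,x2)}
  {13, 14, 15} × {x1, x2} = {(13,x1), (13,x2), (14,x1), (14,x2), (15,x1), (15,x2)}
These 9 distinct sets form the basis B.
Close under arbitrary unions to get τ_{X×Y}; counting gives |τ_{X×Y}| = 14.


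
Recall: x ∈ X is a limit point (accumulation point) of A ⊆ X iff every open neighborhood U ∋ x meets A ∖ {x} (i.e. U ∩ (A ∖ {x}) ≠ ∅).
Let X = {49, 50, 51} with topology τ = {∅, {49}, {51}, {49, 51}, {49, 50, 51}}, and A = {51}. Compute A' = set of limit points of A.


A' = {50}

For each x ∈ X, list the open sets U ∈ τ with x ∈ U, then check whether U ∩ (A ∖ {x}) ≠ ∅ for every such U.
  x = 49: open {49} ∋ x has {49} ∩ (A ∖ {49}) = ∅, so x is NOT a limit point.
  x = 50: opens ∋ x are {49, 50, 51}; each meets A ∖ {50}, so x IS a limit point.
  x = 51: open {51} ∋ x has {51} ∩ (A ∖ {51}) = ∅, so x is NOT a limit point.
Collecting: A' = {50}.


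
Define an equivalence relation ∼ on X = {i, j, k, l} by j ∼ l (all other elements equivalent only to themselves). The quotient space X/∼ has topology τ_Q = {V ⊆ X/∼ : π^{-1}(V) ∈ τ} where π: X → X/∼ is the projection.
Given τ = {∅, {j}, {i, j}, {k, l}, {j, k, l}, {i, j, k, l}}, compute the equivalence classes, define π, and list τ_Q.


X/∼ = {[i], [j=l], [k]}; |τ_Q| = 3.

Equivalence classes: [i], [j=l], [k].
Quotient map π: X → X/∼ sends i ↦ [i], j ↦ [j=l], k ↦ [k], l ↦ [j=l].
For each subset V ⊆ X/∼, compute π^{-1}(V) ⊆ X and check whether π^{-1}(V) ∈ τ. V is open in τ_Q iff π^{-1}(V) ∈ τ.
  V = {}: π^{-1}(V) = ∅ ∈ τ ✓.
  V = {[i]}: π^{-1}(V) = {i} ∉ τ ✗.
  V = {[j=l]}: π^{-1}(V) = {j, l} ∉ τ ✗.
  V = {[i], [j=l]}: π^{-1}(V) = {i, j, l} ∉ τ ✗.
  V = {[k]}: π^{-1}(V) = {k} ∉ τ ✗.
  V = {[i], [k]}: π^{-1}(V) = {i, k} ∉ τ ✗.
  V = {[j=l], [k]}: π^{-1}(V) = {j, k, l} ∈ τ ✓.
  V = {[i], [j=l], [k]}: π^{-1}(V) = {i, j, k, l} ∈ τ ✓.
Open sets in the quotient: τ_Q = {{}, {[j=l], [k]}, {[i], [j=l], [k]}} (3 elements).


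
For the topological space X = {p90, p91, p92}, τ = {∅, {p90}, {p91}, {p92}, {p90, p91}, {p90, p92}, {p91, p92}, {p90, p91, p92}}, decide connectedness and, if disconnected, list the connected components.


(X, τ) is disconnected; components = [{p90}, {p91}, {p92}].

Find clopen sets (U ∈ τ with X ∖ U ∈ τ):
  U = ∅, X ∖ U = {p90, p91, p92} — both open, so U is clopen.
  U = {p90}, X ∖ U = {p91, p92} — both open, so U is clopen.
  U = {p91}, X ∖ U = {p90, p92} — both open, so U is clopen.
  U = {p92}, X ∖ U = {p90, p91} — both open, so U is clopen.
  U = {p90, p91}, X ∖ U = {p92} — both open, so U is clopen.
  U = {p90, p92}, X ∖ U = {p91} — both open, so U is clopen.
  U = {p91, p92}, X ∖ U = {p90} — both open, so U is clopen.
  U = {p90, p91, p92}, X ∖ U = ∅ — both open, so U is clopen.
Nontrivial clopen(s) exist: e.g. {p91, p92}. So (X, τ) is disconnected.
Compute connected components by grouping points that agree on all clopens:
  component: {p90}
  component: {p91}
  component: {p92}


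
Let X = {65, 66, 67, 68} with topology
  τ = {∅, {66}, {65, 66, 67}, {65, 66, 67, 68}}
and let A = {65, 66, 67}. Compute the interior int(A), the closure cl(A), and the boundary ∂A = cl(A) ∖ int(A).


int(A) = {65, 66, 67}, cl(A) = {65, 66, 67, 68}, ∂A = {68}.

Closed sets in (X, τ) are complements of opens:
  closed(X, τ) = {∅, {68}, {65, 67, 68}, {65, 66, 67, 68}}.
int(A) = ⋃ {U ∈ τ : U ⊆ A}. Opens contained in A: ∅, {66}, {65, 66, 67}.
Taking the union of these: int(A) = {65, 66, 67}.
cl(A) = ⋂ {C closed : A ⊆ C}. Closed sets containing A: {65, 66, 67, 68}.
Intersecting these: cl(A) = {65, 66, 67, 68}.
∂A = cl(A) ∖ int(A) = {65, 66, 67, 68} ∖ {65, 66, 67} = {68}.


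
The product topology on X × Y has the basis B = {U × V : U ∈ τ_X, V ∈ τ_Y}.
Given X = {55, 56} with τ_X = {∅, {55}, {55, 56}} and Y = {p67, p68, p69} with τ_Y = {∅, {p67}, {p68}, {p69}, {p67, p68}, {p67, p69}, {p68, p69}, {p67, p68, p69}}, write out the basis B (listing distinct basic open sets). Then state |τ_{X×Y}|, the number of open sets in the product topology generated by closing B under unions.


Basis B = {∅ × ∅, {55} × {p67}, {55} × {p68}, {55} × {p69}, {55} × {p67, p68}, {55} × {p67, p69}, {55, 56} × {p67}, {55} × {p68, p69}, {55, 56} × {p68}, {55, 56} × {p69}, {55} × {p67, p68, p69}, {55, 56} × {p67, p68}, {55, 56} × {p67, p69}, {55, 56} × {p68, p69}, {55, 56} × {p67, p68, p69}}; |τ_{X×Y}| = 27.

Enumerate products U × V with U ∈ τ_X, V ∈ τ_Y (deduplicated):
  ∅ × ∅ = {} (∅)
  {55} × {p67} = {(55,p67)}
  {55} × {p68} = {(55,p68)}
  {55} × {p69} = {(55,p69)}
  {55} × {p67, p68} = {(55,p67), (55,p68)}
  {55} × {p67, p69} = {(55,p67), (55,p69)}
  {55, 56} × {p67} = {(55,p67), (56,p67)}
  {55} × {p68, p69} = {(55,p68), (55,p69)}
  {55, 56} × {p68} = {(55,p68), (56,p68)}
  {55, 56} × {p69} = {(55,p69), (56,p69)}
  {55} × {p67, p68, p69} = {(55,p67), (55,p68), (55,p69)}
  {55, 56} × {p67, p68} = {(55,p67), (55,p68), (56,p67), (56,p68)}
  {55, 56} × {p67, p69} = {(55,p67), (55,p69), (56,p67), (56,p69)}
  {55, 56} × {p68, p69} = {(55,p68), (55,p69), (56,p68), (56,p69)}
  {55, 56} × {p67, p68, p69} = {(55,p67), (55,p68), (55,p69), (56,p67), (56,p68), (56,p69)}
These 15 distinct sets form the basis B.
Close under arbitrary unions to get τ_{X×Y}; counting gives |τ_{X×Y}| = 27.


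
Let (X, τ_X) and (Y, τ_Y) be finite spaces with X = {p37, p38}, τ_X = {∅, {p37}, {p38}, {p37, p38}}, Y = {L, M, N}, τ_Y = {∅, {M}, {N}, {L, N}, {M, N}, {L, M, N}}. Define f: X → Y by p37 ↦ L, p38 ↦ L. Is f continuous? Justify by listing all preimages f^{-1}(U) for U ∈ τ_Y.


f IS continuous.

Compute f^{-1}(U) for each U ∈ τ_Y:
  U = ∅: f^{-1}(U) = ∅ ∈ τ_X ✓.
  U = {M}: f^{-1}(U) = ∅ ∈ τ_X ✓.
  U = {N}: f^{-1}(U) = ∅ ∈ τ_X ✓.
  U = {L, N}: f^{-1}(U) = {p37, p38} ∈ τ_X ✓.
  U = {M, N}: f^{-1}(U) = ∅ ∈ τ_X ✓.
  U = {L, M, N}: f^{-1}(U) = {p37, p38} ∈ τ_X ✓.
Every preimage lies in τ_X, so f IS continuous.


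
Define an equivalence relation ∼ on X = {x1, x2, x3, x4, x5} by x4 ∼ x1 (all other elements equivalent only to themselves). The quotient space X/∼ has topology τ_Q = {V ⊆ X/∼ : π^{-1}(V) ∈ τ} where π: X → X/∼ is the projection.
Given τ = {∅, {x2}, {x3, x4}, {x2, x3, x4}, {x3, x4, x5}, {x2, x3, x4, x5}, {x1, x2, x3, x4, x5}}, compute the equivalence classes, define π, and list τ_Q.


X/∼ = {[x1=x4], [x2], [x3], [x5]}; |τ_Q| = 3.

Equivalence classes: [x1=x4], [x2], [x3], [x5].
Quotient map π: X → X/∼ sends x1 ↦ [x1=x4], x2 ↦ [x2], x3 ↦ [x3], x4 ↦ [x1=x4], x5 ↦ [x5].
For each subset V ⊆ X/∼, compute π^{-1}(V) ⊆ X and check whether π^{-1}(V) ∈ τ. V is open in τ_Q iff π^{-1}(V) ∈ τ.
  V = {}: π^{-1}(V) = ∅ ∈ τ ✓.
  V = {[x1=x4]}: π^{-1}(V) = {x1, x4} ∉ τ ✗.
  V = {[x2]}: π^{-1}(V) = {x2} ∈ τ ✓.
  V = {[x1=x4], [x2]}: π^{-1}(V) = {x1, x2, x4} ∉ τ ✗.
  V = {[x3]}: π^{-1}(V) = {x3} ∉ τ ✗.
  V = {[x1=x4], [x3]}: π^{-1}(V) = {x1, x3, x4} ∉ τ ✗.
  V = {[x2], [x3]}: π^{-1}(V) = {x2, x3} ∉ τ ✗.
  V = {[x1=x4], [x2], [x3]}: π^{-1}(V) = {x1, x2, x3, x4} ∉ τ ✗.
  V = {[x5]}: π^{-1}(V) = {x5} ∉ τ ✗.
  V = {[x1=x4], [x5]}: π^{-1}(V) = {x1, x4, x5} ∉ τ ✗.
  V = {[x2], [x5]}: π^{-1}(V) = {x2, x5} ∉ τ ✗.
  V = {[x1=x4], [x2], [x5]}: π^{-1}(V) = {x1, x2, x4, x5} ∉ τ ✗.
  V = {[x3], [x5]}: π^{-1}(V) = {x3, x5} ∉ τ ✗.
  V = {[x1=x4], [x3], [x5]}: π^{-1}(V) = {x1, x3, x4, x5} ∉ τ ✗.
  V = {[x2], [x3], [x5]}: π^{-1}(V) = {x2, x3, x5} ∉ τ ✗.
  V = {[x1=x4], [x2], [x3], [x5]}: π^{-1}(V) = {x1, x2, x3, x4, x5} ∈ τ ✓.
Open sets in the quotient: τ_Q = {{}, {[x2]}, {[x1=x4], [x2], [x3], [x5]}} (3 elements).


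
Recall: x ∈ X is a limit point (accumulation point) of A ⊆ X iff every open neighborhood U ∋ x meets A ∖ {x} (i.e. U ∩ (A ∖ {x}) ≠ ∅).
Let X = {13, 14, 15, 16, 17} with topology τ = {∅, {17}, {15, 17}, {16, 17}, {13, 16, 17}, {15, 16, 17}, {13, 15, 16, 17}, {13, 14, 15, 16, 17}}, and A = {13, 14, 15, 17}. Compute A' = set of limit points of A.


A' = {13, 14, 15, 16}

For each x ∈ X, list the open sets U ∈ τ with x ∈ U, then check whether U ∩ (A ∖ {x}) ≠ ∅ for every such U.
  x = 13: opens ∋ x are {13, 16, 17}, {13, 15, 16, 17}, {13, 14, 15, 16, 17}; each meets A ∖ {13}, so x IS a limit point.
  x = 14: opens ∋ x are {13, 14, 15, 16, 17}; each meets A ∖ {14}, so x IS a limit point.
  x = 15: opens ∋ x are {15, 17}, {15, 16, 17}, {13, 15, 16, 17}, {13, 14, 15, 16, 17}; each meets A ∖ {15}, so x IS a limit point.
  x = 16: opens ∋ x are {16, 17}, {13, 16, 17}, {15, 16, 17}, {13, 15, 16, 17}, {13, 14, 15, 16, 17}; each meets A ∖ {16}, so x IS a limit point.
  x = 17: open {17} ∋ x has {17} ∩ (A ∖ {17}) = ∅, so x is NOT a limit point.
Collecting: A' = {13, 14, 15, 16}.


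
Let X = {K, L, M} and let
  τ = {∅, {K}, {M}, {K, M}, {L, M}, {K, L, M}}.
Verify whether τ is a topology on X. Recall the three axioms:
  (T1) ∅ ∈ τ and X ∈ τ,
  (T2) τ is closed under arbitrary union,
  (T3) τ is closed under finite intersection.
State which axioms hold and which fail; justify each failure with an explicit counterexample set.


τ IS a topology on X.

Axiom (T1): ∅ ∈ τ? Yes; X ∈ τ? Yes.
Axiom (T2/T3): check pairwise unions and intersections of members of τ.
All pairwise intersections and unions checked — each lies in τ. Therefore τ satisfies (T1), (T2), (T3): it IS a topology on X.


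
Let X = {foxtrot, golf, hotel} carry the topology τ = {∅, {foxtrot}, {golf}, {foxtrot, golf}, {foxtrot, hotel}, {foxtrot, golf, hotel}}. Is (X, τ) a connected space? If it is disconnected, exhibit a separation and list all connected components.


(X, τ) is disconnected; components = [{golf}, {foxtrot, hotel}].

Find clopen sets (U ∈ τ with X ∖ U ∈ τ):
  U = ∅, X ∖ U = {foxtrot, golf, hotel} — both open, so U is clopen.
  U = {golf}, X ∖ U = {foxtrot, hotel} — both open, so U is clopen.
  U = {foxtrot, hotel}, X ∖ U = {golf} — both open, so U is clopen.
  U = {foxtrot, golf, hotel}, X ∖ U = ∅ — both open, so U is clopen.
Nontrivial clopen(s) exist: e.g. {golf}. So (X, τ) is disconnected.
Compute connected components by grouping points that agree on all clopens:
  component: {golf}
  component: {foxtrot, hotel}


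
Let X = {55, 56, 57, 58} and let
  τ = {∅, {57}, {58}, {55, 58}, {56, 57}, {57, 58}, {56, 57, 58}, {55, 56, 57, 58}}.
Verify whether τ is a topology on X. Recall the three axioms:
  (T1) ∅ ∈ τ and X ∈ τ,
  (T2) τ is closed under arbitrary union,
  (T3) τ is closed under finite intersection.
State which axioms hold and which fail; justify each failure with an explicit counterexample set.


τ is NOT a topology on X.

Axiom (T1): ∅ ∈ τ? Yes; X ∈ τ? Yes.
Axiom (T2/T3): check pairwise unions and intersections of members of τ.
Counterexample for (T2): {57} ∪ {55, 58} = {55, 57, 58} ∉ τ. Therefore τ is NOT a topology.


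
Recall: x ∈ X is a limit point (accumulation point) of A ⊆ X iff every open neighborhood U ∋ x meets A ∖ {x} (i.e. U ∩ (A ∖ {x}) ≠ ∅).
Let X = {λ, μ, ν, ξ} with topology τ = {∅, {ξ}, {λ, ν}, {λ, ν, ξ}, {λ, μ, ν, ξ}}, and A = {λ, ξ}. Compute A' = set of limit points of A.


A' = {μ, ν}

For each x ∈ X, list the open sets U ∈ τ with x ∈ U, then check whether U ∩ (A ∖ {x}) ≠ ∅ for every such U.
  x = λ: open {λ, ν} ∋ x has {λ, ν} ∩ (A ∖ {λ}) = ∅, so x is NOT a limit point.
  x = μ: opens ∋ x are {λ, μ, ν, ξ}; each meets A ∖ {μ}, so x IS a limit point.
  x = ν: opens ∋ x are {λ, ν}, {λ, ν, ξ}, {λ, μ, ν, ξ}; each meets A ∖ {ν}, so x IS a limit point.
  x = ξ: open {ξ} ∋ x has {ξ} ∩ (A ∖ {ξ}) = ∅, so x is NOT a limit point.
Collecting: A' = {μ, ν}.


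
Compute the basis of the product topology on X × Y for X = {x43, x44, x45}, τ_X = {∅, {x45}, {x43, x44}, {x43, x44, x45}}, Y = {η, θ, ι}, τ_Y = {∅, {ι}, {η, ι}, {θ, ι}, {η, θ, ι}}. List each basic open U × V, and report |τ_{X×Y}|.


Basis B = {∅ × ∅, {x45} × {ι}, {x43, x44} × {ι}, {x45} × {η, ι}, {x45} × {θ, ι}, {x43, x44, x45} × {ι}, {x45} × {η, θ, ι}, {x43, x44} × {η, ι}, {x43, x44} × {θ, ι}, {x43, x44} × {η, θ, ι}, {x43, x44, x45} × {η, ι}, {x43, x44, x45} × {θ, ι}, {x43, x44, x45} × {η, θ, ι}}; |τ_{X×Y}| = 25.

Enumerate products U × V with U ∈ τ_X, V ∈ τ_Y (deduplicated):
  ∅ × ∅ = {} (∅)
  {x45} × {ι} = {(x45,ι)}
  {x43, x44} × {ι} = {(x43,ι), (x44,ι)}
  {x45} × {η, ι} = {(x45,η), (x45,ι)}
  {x45} × {θ, ι} = {(x45,θ), (x45,ι)}
  {x43, x44, x45} × {ι} = {(x43,ι), (x44,ι), (x45,ι)}
  {x45} × {η, θ, ι} = {(x45,η), (x45,θ), (x45,ι)}
  {x43, x44} × {η, ι} = {(x43,η), (x43,ι), (x44,η), (x44,ι)}
  {x43, x44} × {θ, ι} = {(x43,θ), (x43,ι), (x44,θ), (x44,ι)}
  {x43, x44} × {η, θ, ι} = {(x43,η), (x43,θ), (x43,ι), (x44,η), (x44,θ), (x44,ι)}
  {x43, x44, x45} × {η, ι} = {(x43,η), (x43,ι), (x44,η), (x44,ι), (x45,η), (x45,ι)}
  {x43, x44, x45} × {θ, ι} = {(x43,θ), (x43,ι), (x44,θ), (x44,ι), (x45,θ), (x45,ι)}
  {x43, x44, x45} × {η, θ, ι} = {(x43,η), (x43,θ), (x43,ι), (x44,η), (x44,θ), (x44,ι), (x45,η), (x45,θ), (x45,ι)}
These 13 distinct sets form the basis B.
Close under arbitrary unions to get τ_{X×Y}; counting gives |τ_{X×Y}| = 25.


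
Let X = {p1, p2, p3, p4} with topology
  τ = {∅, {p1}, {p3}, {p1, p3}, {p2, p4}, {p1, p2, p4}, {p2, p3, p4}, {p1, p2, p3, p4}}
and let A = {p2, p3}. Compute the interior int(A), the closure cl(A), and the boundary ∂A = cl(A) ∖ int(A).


int(A) = {p3}, cl(A) = {p2, p3, p4}, ∂A = {p2, p4}.

Closed sets in (X, τ) are complements of opens:
  closed(X, τ) = {∅, {p1}, {p3}, {p1, p3}, {p2, p4}, {p1, p2, p4}, {p2, p3, p4}, {p1, p2, p3, p4}}.
int(A) = ⋃ {U ∈ τ : U ⊆ A}. Opens contained in A: ∅, {p3}.
Taking the union of these: int(A) = {p3}.
cl(A) = ⋂ {C closed : A ⊆ C}. Closed sets containing A: {p2, p3, p4}, {p1, p2, p3, p4}.
Intersecting these: cl(A) = {p2, p3, p4}.
∂A = cl(A) ∖ int(A) = {p2, p3, p4} ∖ {p3} = {p2, p4}.


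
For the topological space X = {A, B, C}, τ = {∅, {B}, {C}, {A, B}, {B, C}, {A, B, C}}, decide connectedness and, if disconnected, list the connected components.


(X, τ) is disconnected; components = [{C}, {A, B}].

Find clopen sets (U ∈ τ with X ∖ U ∈ τ):
  U = ∅, X ∖ U = {A, B, C} — both open, so U is clopen.
  U = {C}, X ∖ U = {A, B} — both open, so U is clopen.
  U = {A, B}, X ∖ U = {C} — both open, so U is clopen.
  U = {A, B, C}, X ∖ U = ∅ — both open, so U is clopen.
Nontrivial clopen(s) exist: e.g. {C}. So (X, τ) is disconnected.
Compute connected components by grouping points that agree on all clopens:
  component: {C}
  component: {A, B}


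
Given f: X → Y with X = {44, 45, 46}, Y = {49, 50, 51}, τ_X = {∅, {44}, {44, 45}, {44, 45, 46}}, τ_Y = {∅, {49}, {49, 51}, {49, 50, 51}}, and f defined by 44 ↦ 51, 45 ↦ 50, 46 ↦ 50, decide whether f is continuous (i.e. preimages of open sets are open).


f IS continuous.

Compute f^{-1}(U) for each U ∈ τ_Y:
  U = ∅: f^{-1}(U) = ∅ ∈ τ_X ✓.
  U = {49}: f^{-1}(U) = ∅ ∈ τ_X ✓.
  U = {49, 51}: f^{-1}(U) = {44} ∈ τ_X ✓.
  U = {49, 50, 51}: f^{-1}(U) = {44, 45, 46} ∈ τ_X ✓.
Every preimage lies in τ_X, so f IS continuous.


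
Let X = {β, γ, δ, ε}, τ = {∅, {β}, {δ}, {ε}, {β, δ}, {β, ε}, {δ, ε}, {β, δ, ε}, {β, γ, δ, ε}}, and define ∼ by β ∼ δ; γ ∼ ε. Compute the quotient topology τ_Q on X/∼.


X/∼ = {[β=δ], [γ=ε]}; |τ_Q| = 3.

Equivalence classes: [β=δ], [γ=ε].
Quotient map π: X → X/∼ sends β ↦ [β=δ], γ ↦ [γ=ε], δ ↦ [β=δ], ε ↦ [γ=ε].
For each subset V ⊆ X/∼, compute π^{-1}(V) ⊆ X and check whether π^{-1}(V) ∈ τ. V is open in τ_Q iff π^{-1}(V) ∈ τ.
  V = {}: π^{-1}(V) = ∅ ∈ τ ✓.
  V = {[β=δ]}: π^{-1}(V) = {β, δ} ∈ τ ✓.
  V = {[γ=ε]}: π^{-1}(V) = {γ, ε} ∉ τ ✗.
  V = {[β=δ], [γ=ε]}: π^{-1}(V) = {β, γ, δ, ε} ∈ τ ✓.
Open sets in the quotient: τ_Q = {{}, {[β=δ]}, {[β=δ], [γ=ε]}} (3 elements).


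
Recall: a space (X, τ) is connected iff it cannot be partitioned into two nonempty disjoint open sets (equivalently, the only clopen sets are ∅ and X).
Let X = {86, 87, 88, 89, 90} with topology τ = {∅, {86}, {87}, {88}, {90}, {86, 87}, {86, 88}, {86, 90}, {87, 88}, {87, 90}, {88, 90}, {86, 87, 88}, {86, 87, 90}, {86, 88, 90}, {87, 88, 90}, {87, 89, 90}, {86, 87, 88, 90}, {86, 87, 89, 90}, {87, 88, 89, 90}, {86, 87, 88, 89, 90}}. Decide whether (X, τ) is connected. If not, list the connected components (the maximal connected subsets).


(X, τ) is disconnected; components = [{86}, {88}, {87, 89, 90}].

Find clopen sets (U ∈ τ with X ∖ U ∈ τ):
  U = ∅, X ∖ U = {86, 87, 88, 89, 90} — both open, so U is clopen.
  U = {86}, X ∖ U = {87, 88, 89, 90} — both open, so U is clopen.
  U = {88}, X ∖ U = {86, 87, 89, 90} — both open, so U is clopen.
  U = {86, 88}, X ∖ U = {87, 89, 90} — both open, so U is clopen.
  U = {87, 89, 90}, X ∖ U = {86, 88} — both open, so U is clopen.
  U = {86, 87, 89, 90}, X ∖ U = {88} — both open, so U is clopen.
  U = {87, 88, 89, 90}, X ∖ U = {86} — both open, so U is clopen.
  U = {86, 87, 88, 89, 90}, X ∖ U = ∅ — both open, so U is clopen.
Nontrivial clopen(s) exist: e.g. {86}. So (X, τ) is disconnected.
Compute connected components by grouping points that agree on all clopens:
  component: {86}
  component: {88}
  component: {87, 89, 90}


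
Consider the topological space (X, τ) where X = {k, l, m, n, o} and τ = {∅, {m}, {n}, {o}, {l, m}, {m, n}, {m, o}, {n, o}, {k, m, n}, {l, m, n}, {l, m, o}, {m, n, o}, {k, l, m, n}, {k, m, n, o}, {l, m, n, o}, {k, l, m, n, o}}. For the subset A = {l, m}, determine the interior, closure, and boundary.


int(A) = {l, m}, cl(A) = {k, l, m}, ∂A = {k}.

Closed sets in (X, τ) are complements of opens:
  closed(X, τ) = {∅, {k}, {l}, {o}, {k, l}, {k, n}, {k, o}, {l, o}, {k, l, m}, {k, l, n}, {k, l, o}, {k, n, o}, {k, l, m, n}, {k, l, m, o}, {k, l, n, o}, {k, l, m, n, o}}.
int(A) = ⋃ {U ∈ τ : U ⊆ A}. Opens contained in A: ∅, {m}, {l, m}.
Taking the union of these: int(A) = {l, m}.
cl(A) = ⋂ {C closed : A ⊆ C}. Closed sets containing A: {k, l, m}, {k, l, m, n}, {k, l, m, o}, {k, l, m, n, o}.
Intersecting these: cl(A) = {k, l, m}.
∂A = cl(A) ∖ int(A) = {k, l, m} ∖ {l, m} = {k}.


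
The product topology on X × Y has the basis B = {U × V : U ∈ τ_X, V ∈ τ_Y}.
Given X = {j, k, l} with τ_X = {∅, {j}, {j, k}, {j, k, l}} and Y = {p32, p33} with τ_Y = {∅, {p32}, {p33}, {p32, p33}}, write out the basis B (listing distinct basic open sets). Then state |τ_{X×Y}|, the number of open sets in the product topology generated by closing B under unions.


Basis B = {∅ × ∅, {j} × {p32}, {j} × {p33}, {j} × {p32, p33}, {j, k} × {p32}, {j, k} × {p33}, {j, k, l} × {p32}, {j, k, l} × {p33}, {j, k} × {p32, p33}, {j, k, l} × {p32, p33}}; |τ_{X×Y}| = 16.

Enumerate products U × V with U ∈ τ_X, V ∈ τ_Y (deduplicated):
  ∅ × ∅ = {} (∅)
  {j} × {p32} = {(j,p32)}
  {j} × {p33} = {(j,p33)}
  {j} × {p32, p33} = {(j,p32), (j,p33)}
  {j, k} × {p32} = {(j,p32), (k,p32)}
  {j, k} × {p33} = {(j,p33), (k,p33)}
  {j, k, l} × {p32} = {(j,p32), (k,p32), (l,p32)}
  {j, k, l} × {p33} = {(j,p33), (k,p33), (l,p33)}
  {j, k} × {p32, p33} = {(j,p32), (j,p33), (k,p32), (k,p33)}
  {j, k, l} × {p32, p33} = {(j,p32), (j,p33), (k,p32), (k,p33), (l,p32), (l,p33)}
These 10 distinct sets form the basis B.
Close under arbitrary unions to get τ_{X×Y}; counting gives |τ_{X×Y}| = 16.


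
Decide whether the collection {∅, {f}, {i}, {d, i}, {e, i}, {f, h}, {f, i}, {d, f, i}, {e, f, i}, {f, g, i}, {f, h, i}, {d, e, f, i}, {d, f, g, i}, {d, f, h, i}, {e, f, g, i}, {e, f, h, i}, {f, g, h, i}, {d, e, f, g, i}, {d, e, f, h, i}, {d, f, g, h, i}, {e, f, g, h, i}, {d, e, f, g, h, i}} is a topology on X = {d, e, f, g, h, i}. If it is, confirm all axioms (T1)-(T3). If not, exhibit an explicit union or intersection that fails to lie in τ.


τ is NOT a topology on X.

Axiom (T1): ∅ ∈ τ? Yes; X ∈ τ? Yes.
Axiom (T2/T3): check pairwise unions and intersections of members of τ.
Counterexample for (T2): {d, i} ∪ {e, i} = {d, e, i} ∉ τ. Therefore τ is NOT a topology.
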